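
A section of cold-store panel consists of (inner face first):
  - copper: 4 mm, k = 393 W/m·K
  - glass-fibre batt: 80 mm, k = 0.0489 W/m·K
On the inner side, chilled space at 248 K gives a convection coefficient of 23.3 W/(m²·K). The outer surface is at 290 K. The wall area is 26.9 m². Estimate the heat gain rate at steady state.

Q ≈ 673 W

Model the wall as resistances in series:
R_inner film = 1/(h_i·A) = 1/(23.3×26.9) = 0.001595 K/W
R_copper = L/(kA) = 0.004/(393×26.9) = 3.784×10^-7 K/W
R_glass-fibre batt = L/(kA) = 0.08/(0.0489×26.9) = 0.06082 K/W
R_total = 0.06241 K/W
Q = ΔT / R_total = 42 / 0.06241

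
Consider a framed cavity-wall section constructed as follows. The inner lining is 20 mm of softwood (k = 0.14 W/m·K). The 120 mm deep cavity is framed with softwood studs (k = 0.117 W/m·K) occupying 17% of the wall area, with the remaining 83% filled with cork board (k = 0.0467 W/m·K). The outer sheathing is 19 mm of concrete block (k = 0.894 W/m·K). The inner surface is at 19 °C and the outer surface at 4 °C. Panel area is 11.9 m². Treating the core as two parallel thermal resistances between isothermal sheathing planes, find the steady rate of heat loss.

Q ≈ 80.8 W

Sheathing layers in series; stud and cavity paths in parallel between them.
R_inner = 0.02/(0.14×11.9) = 0.012 K/W
R_stud  = 0.12/(0.117×0.17×11.9) = 0.507 K/W
R_cav   = 0.12/(0.0467×0.83×11.9) = 0.2602 K/W
1/R_core = 1/R_stud + 1/R_cav → R_core = 0.1719 K/W
R_outer = 0.019/(0.894×11.9) = 0.001786 K/W
R_total = 0.1857 K/W
Q = ΔT/R_total = 15/0.1857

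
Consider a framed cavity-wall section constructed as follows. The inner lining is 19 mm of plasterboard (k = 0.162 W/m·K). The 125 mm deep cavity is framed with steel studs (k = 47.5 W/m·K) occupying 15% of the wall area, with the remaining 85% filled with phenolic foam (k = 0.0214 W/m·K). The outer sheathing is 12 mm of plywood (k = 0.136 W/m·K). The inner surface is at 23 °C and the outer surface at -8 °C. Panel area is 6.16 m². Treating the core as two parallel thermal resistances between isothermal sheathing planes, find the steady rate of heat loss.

Q ≈ 856 W

Sheathing layers in series; stud and cavity paths in parallel between them.
R_inner = 0.019/(0.162×6.16) = 0.01904 K/W
R_stud  = 0.125/(47.5×0.15×6.16) = 0.002848 K/W
R_cav   = 0.125/(0.0214×0.85×6.16) = 1.116 K/W
1/R_core = 1/R_stud + 1/R_cav → R_core = 0.002841 K/W
R_outer = 0.012/(0.136×6.16) = 0.01432 K/W
R_total = 0.0362 K/W
Q = ΔT/R_total = 31/0.0362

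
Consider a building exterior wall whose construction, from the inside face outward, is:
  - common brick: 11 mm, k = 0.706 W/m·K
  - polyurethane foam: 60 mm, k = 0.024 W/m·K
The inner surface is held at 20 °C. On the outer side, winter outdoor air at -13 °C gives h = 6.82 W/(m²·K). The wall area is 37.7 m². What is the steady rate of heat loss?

Q ≈ 467 W

Treating each layer as a thermal resistance in series:
R_common brick = L/(kA) = 0.011/(0.706×37.7) = 4.133×10^-4 K/W
R_polyurethane foam = L/(kA) = 0.06/(0.024×37.7) = 0.06631 K/W
R_outer film = 1/(h_o·A) = 1/(6.82×37.7) = 0.003889 K/W
R_total = 0.07062 K/W
Q = ΔT / R_total = 33 / 0.07062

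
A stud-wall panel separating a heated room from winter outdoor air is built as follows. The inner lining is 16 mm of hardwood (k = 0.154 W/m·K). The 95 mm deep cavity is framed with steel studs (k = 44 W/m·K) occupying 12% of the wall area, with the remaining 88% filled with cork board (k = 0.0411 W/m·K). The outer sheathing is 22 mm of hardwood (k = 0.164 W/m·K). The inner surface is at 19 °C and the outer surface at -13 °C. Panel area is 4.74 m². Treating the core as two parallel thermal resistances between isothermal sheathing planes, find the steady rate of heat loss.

Sheathing layers in series; stud and cavity paths in parallel between them.
R_inner = 0.016/(0.154×4.74) = 0.02192 K/W
R_stud  = 0.095/(44×0.12×4.74) = 0.003796 K/W
R_cav   = 0.095/(0.0411×0.88×4.74) = 0.5541 K/W
1/R_core = 1/R_stud + 1/R_cav → R_core = 0.00377 K/W
R_outer = 0.022/(0.164×4.74) = 0.0283 K/W
R_total = 0.05399 K/W
Q = ΔT/R_total = 32/0.05399

Q ≈ 593 W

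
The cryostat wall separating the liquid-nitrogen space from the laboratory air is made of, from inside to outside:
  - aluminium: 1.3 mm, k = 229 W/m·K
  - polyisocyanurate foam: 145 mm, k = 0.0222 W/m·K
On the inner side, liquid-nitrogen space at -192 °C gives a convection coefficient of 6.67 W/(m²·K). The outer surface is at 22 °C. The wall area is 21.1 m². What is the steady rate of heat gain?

Q ≈ 676 W

Model the wall as resistances in series:
R_inner film = 1/(h_i·A) = 1/(6.67×21.1) = 0.007105 K/W
R_aluminium = L/(kA) = 0.0013/(229×21.1) = 2.69×10^-7 K/W
R_polyisocyanurate foam = L/(kA) = 0.145/(0.0222×21.1) = 0.3096 K/W
R_total = 0.3167 K/W
Q = ΔT / R_total = 214 / 0.3167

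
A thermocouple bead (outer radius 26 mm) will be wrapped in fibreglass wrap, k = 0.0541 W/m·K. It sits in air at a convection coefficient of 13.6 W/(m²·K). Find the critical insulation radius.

r_cr ≈ 7.96 mm

For a sphere r_cr = 2k/h = 2×0.0541/13.6
r_cr = 7.96 mm; since the bare radius (26 mm) is above r_cr, any added insulation will reduce heat loss.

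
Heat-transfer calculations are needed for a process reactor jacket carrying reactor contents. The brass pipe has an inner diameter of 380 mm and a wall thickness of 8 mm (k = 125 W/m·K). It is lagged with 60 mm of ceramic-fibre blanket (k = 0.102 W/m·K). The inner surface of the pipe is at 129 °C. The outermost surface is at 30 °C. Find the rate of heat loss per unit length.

For a radial system each layer contributes R = ln(r_out/r_in)/(2πkL); films add R = 1/(hA).
R_brass pipe wall = ln(198/190)/(2π×125×1) = 5.251×10^-5 K/W
R_ceramic-fibre blanket = ln(258/198)/(2π×0.102×1) = 0.413 K/W
R_total = 0.4131 K/W
Q = ΔT/R_total = 99/0.4131

q′ ≈ 240 W/m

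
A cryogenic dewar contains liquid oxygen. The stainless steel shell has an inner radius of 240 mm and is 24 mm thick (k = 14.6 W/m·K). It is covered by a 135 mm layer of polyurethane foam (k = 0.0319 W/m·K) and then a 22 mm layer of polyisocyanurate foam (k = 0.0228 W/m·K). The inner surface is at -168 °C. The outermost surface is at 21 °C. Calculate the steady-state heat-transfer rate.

Q ≈ 51.7 W

Each spherical layer contributes R = (1/r_i − 1/r_o)/(4πk):
R_stainless steel shell = (1/0.24 − 1/0.264)/(4π×14.6) = 0.002065 K/W
R_polyurethane foam = (1/0.264 − 1/0.399)/(4π×0.0319) = 3.197 K/W
R_polyisocyanurate foam = (1/0.399 − 1/0.421)/(4π×0.0228) = 0.4571 K/W
R_total = 3.656 K/W
Q = ΔT/R_total = 189/3.656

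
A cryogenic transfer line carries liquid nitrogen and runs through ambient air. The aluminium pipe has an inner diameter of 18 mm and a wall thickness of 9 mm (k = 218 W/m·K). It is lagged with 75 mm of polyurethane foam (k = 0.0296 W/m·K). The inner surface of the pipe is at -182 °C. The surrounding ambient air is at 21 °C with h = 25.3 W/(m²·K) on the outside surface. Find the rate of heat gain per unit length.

q′ ≈ 22.8 W/m

Cylindrical conduction, so R = ln(r₂/r₁)/(2πkL) per layer, in series:
R_aluminium pipe wall = ln(18/9)/(2π×218×1) = 5.06×10^-4 K/W
R_polyurethane foam = ln(93/18)/(2π×0.0296×1) = 8.83 K/W
R_outer film = 1/(h_o·2πr_oL) = 1/(25.3×2π×0.093×1) = 0.06764 K/W
R_total = 8.898 K/W
Q = ΔT/R_total = 203/8.898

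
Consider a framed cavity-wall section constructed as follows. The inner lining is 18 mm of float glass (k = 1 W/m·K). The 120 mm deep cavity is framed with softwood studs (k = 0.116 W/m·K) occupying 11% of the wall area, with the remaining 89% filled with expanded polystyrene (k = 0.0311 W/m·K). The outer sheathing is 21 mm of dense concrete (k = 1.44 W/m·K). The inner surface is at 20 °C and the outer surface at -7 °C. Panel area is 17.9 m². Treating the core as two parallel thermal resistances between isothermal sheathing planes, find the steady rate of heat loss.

Sheathing layers in series; stud and cavity paths in parallel between them.
R_inner = 0.018/(1×17.9) = 0.001006 K/W
R_stud  = 0.12/(0.116×0.11×17.9) = 0.5254 K/W
R_cav   = 0.12/(0.0311×0.89×17.9) = 0.2422 K/W
1/R_core = 1/R_stud + 1/R_cav → R_core = 0.1658 K/W
R_outer = 0.021/(1.44×17.9) = 8.147×10^-4 K/W
R_total = 0.1676 K/W
Q = ΔT/R_total = 27/0.1676

Q ≈ 161 W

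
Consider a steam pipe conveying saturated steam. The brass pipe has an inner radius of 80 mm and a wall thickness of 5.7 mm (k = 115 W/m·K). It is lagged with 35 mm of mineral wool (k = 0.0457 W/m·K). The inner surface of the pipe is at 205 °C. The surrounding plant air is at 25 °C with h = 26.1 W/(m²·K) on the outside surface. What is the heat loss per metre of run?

Per-layer cylindrical resistances, series-summed:
R_brass pipe wall = ln(85.7/80)/(2π×115×1) = 9.525×10^-5 K/W
R_mineral wool = ln(120.7/85.7)/(2π×0.0457×1) = 1.193 K/W
R_outer film = 1/(h_o·2πr_oL) = 1/(26.1×2π×0.1207×1) = 0.05052 K/W
R_total = 1.243 K/W
Q = ΔT/R_total = 180/1.243

q′ ≈ 145 W/m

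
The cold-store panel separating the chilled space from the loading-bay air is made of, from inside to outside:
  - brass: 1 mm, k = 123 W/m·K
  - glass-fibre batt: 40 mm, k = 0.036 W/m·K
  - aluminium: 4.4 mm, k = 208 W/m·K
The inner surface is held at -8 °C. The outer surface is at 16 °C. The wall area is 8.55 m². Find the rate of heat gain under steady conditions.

Q ≈ 185 W

Using the resistance-network approach (series):
R_brass = L/(kA) = 0.001/(123×8.55) = 9.509×10^-7 K/W
R_glass-fibre batt = L/(kA) = 0.04/(0.036×8.55) = 0.13 K/W
R_aluminium = L/(kA) = 0.0044/(208×8.55) = 2.474×10^-6 K/W
R_total = 0.13 K/W
Q = ΔT / R_total = 24 / 0.13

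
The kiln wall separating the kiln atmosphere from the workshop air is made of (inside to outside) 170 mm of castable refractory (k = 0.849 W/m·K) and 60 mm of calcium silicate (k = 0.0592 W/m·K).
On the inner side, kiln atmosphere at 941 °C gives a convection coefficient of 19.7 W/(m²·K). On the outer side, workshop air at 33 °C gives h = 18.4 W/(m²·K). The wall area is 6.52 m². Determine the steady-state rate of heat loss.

Treating each layer as a thermal resistance in series:
R_inner film = 1/(h_i·A) = 1/(19.7×6.52) = 0.007785 K/W
R_castable refractory = L/(kA) = 0.17/(0.849×6.52) = 0.03071 K/W
R_calcium silicate = L/(kA) = 0.06/(0.0592×6.52) = 0.1554 K/W
R_outer film = 1/(h_o·A) = 1/(18.4×6.52) = 0.008336 K/W
R_total = 0.2023 K/W
Q = ΔT / R_total = 908 / 0.2023

Q ≈ 4490 W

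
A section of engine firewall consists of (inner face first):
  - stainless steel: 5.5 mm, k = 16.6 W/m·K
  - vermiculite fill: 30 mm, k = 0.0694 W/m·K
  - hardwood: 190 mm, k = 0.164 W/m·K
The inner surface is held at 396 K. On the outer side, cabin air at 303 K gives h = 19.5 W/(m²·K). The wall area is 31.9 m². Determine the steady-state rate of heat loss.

Thermal resistances in series:
R_stainless steel = L/(kA) = 0.0055/(16.6×31.9) = 1.039×10^-5 K/W
R_vermiculite fill = L/(kA) = 0.03/(0.0694×31.9) = 0.01355 K/W
R_hardwood = L/(kA) = 0.19/(0.164×31.9) = 0.03632 K/W
R_outer film = 1/(h_o·A) = 1/(19.5×31.9) = 0.001608 K/W
R_total = 0.05149 K/W
Q = ΔT / R_total = 93 / 0.05149

Q ≈ 1810 W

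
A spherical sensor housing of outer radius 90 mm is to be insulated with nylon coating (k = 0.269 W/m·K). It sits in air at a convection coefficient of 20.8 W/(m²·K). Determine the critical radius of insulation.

r_cr ≈ 25.9 mm

For a sphere r_cr = 2k/h = 2×0.269/20.8
r_cr = 25.9 mm; since the bare radius (90 mm) is above r_cr, any added insulation will reduce heat loss.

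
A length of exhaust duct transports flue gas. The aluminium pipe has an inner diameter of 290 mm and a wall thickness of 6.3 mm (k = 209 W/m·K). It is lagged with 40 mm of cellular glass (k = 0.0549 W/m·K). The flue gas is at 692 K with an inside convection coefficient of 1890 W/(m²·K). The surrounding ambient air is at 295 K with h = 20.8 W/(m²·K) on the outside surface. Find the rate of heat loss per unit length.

Treating each annulus and film as a series resistance:
R_inner film = 1/(h_i·2πr₁L) = 1/(1890×2π×0.145×1) = 5.808×10^-4 K/W
R_aluminium pipe wall = ln(151.3/145)/(2π×209×1) = 3.239×10^-5 K/W
R_cellular glass = ln(191.3/151.3)/(2π×0.0549×1) = 0.68 K/W
R_outer film = 1/(h_o·2πr_oL) = 1/(20.8×2π×0.1913×1) = 0.04 K/W
R_total = 0.7207 K/W
Q = ΔT/R_total = 397/0.7207

q′ ≈ 551 W/m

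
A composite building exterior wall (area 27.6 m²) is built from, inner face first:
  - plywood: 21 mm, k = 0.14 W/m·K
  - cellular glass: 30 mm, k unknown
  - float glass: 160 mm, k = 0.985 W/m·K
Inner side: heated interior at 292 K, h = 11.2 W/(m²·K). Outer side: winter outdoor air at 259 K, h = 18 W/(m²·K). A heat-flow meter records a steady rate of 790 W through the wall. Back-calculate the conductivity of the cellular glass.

k ≈ 0.0431 W/(m·K)

Thermal resistances in series:
R_inner film = 1/(h_i·A) = 1/(11.2×27.6) = 0.003235 K/W
R_plywood = L/(kA) = 0.021/(0.14×27.6) = 0.005435 K/W
R_float glass = L/(kA) = 0.16/(0.985×27.6) = 0.005885 K/W
R_outer film = 1/(h_o·A) = 1/(18×27.6) = 0.002013 K/W
Sum of known resistances R_other = 0.01657 K/W
Total R = ΔT/Q = 33/790 = 0.04177 K/W
R_cellular glass = R_total − R_other = 0.0252 K/W
k = L/(R·A) = 0.03/(0.0252×27.6)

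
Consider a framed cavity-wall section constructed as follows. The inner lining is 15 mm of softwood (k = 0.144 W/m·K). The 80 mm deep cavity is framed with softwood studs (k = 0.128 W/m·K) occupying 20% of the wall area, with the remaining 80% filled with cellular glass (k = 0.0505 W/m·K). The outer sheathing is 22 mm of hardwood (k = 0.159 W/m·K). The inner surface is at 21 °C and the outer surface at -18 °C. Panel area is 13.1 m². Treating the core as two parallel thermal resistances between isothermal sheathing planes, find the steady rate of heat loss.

Sheathing layers in series; stud and cavity paths in parallel between them.
R_inner = 0.015/(0.144×13.1) = 0.007952 K/W
R_stud  = 0.08/(0.128×0.2×13.1) = 0.2385 K/W
R_cav   = 0.08/(0.0505×0.8×13.1) = 0.1512 K/W
1/R_core = 1/R_stud + 1/R_cav → R_core = 0.09253 K/W
R_outer = 0.022/(0.159×13.1) = 0.01056 K/W
R_total = 0.111 K/W
Q = ΔT/R_total = 39/0.111

Q ≈ 351 W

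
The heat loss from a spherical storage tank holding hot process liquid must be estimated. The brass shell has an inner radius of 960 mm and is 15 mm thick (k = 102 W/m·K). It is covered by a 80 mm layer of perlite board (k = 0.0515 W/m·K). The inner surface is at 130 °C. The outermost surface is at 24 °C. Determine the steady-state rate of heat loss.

Radial (spherical) resistances in series:
R_brass shell = (1/0.96 − 1/0.975)/(4π×102) = 1.25×10^-5 K/W
R_perlite board = (1/0.975 − 1/1.055)/(4π×0.0515) = 0.1202 K/W
R_total = 0.1202 K/W
Q = ΔT/R_total = 106/0.1202

Q ≈ 882 W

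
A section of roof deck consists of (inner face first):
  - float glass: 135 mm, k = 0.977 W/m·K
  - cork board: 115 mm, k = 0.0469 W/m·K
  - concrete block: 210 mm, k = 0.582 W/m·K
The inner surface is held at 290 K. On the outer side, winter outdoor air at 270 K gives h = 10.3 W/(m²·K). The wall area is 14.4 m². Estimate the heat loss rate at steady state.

Q ≈ 94.5 W

Series thermal resistances:
R_float glass = L/(kA) = 0.135/(0.977×14.4) = 0.009596 K/W
R_cork board = L/(kA) = 0.115/(0.0469×14.4) = 0.1703 K/W
R_concrete block = L/(kA) = 0.21/(0.582×14.4) = 0.02506 K/W
R_outer film = 1/(h_o·A) = 1/(10.3×14.4) = 0.006742 K/W
R_total = 0.2117 K/W
Q = ΔT / R_total = 20 / 0.2117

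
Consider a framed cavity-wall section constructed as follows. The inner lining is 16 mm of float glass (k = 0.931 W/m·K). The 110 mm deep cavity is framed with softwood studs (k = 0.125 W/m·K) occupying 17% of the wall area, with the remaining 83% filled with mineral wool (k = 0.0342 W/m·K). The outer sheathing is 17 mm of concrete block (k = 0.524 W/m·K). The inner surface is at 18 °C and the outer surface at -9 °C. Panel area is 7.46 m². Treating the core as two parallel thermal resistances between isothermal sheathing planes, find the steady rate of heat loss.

Sheathing layers in series; stud and cavity paths in parallel between them.
R_inner = 0.016/(0.931×7.46) = 0.002304 K/W
R_stud  = 0.11/(0.125×0.17×7.46) = 0.6939 K/W
R_cav   = 0.11/(0.0342×0.83×7.46) = 0.5195 K/W
1/R_core = 1/R_stud + 1/R_cav → R_core = 0.2971 K/W
R_outer = 0.017/(0.524×7.46) = 0.004349 K/W
R_total = 0.3037 K/W
Q = ΔT/R_total = 27/0.3037

Q ≈ 88.9 W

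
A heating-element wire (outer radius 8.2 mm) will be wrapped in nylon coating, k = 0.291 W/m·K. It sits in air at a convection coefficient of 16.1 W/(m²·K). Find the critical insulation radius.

For a cylinder r_cr = k/h = 0.291/16.1
r_cr = 18.1 mm; since the bare radius (8.2 mm) is below r_cr, adding a thin layer of insulation will *increase* heat loss.

r_cr ≈ 18.1 mm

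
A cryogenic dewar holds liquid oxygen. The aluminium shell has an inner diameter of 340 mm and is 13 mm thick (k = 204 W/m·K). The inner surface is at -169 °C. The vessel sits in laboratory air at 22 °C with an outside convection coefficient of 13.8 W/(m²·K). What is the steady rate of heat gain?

Spherical conduction: R = (1/r_in − 1/r_out)/(4πk) per layer; series-sum.
R_aluminium shell = (1/0.17 − 1/0.183)/(4π×204) = 1.63×10^-4 K/W
R_outer film = 1/(h·4πr_o²) = 1/(13.8×4π×0.183²) = 0.1722 K/W
R_total = 0.1724 K/W
Q = ΔT/R_total = 191/0.1724

Q ≈ 1110 W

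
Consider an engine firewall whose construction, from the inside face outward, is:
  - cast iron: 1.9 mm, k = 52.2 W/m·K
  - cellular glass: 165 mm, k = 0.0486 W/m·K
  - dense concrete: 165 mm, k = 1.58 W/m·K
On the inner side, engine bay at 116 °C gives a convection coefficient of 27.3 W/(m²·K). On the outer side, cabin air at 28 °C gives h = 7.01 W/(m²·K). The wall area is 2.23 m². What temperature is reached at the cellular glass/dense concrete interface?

T ≈ 33.9 °C

Model the wall as resistances in series:
R_inner film = 1/(h_i·A) = 1/(27.3×2.23) = 0.01643 K/W
R_cast iron = L/(kA) = 0.0019/(52.2×2.23) = 1.632×10^-5 K/W
R_cellular glass = L/(kA) = 0.165/(0.0486×2.23) = 1.522 K/W
R_dense concrete = L/(kA) = 0.165/(1.58×2.23) = 0.04683 K/W
R_outer film = 1/(h_o·A) = 1/(7.01×2.23) = 0.06397 K/W
R_total = 1.65 K/W;  Q = ΔT/R_total = 88/1.65 = 53.34 W
T_interface = T_inner − Q·ΣR(inner→interface) = 116 − 53.3×1.539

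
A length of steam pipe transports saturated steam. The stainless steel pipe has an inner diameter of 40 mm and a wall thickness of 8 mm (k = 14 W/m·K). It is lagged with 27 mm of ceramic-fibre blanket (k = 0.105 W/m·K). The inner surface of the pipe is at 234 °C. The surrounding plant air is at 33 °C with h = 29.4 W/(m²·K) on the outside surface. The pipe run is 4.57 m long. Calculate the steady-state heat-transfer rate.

Per-layer cylindrical resistances, series-summed:
R_stainless steel pipe wall = ln(28/20)/(2π×14×4.57) = 8.37×10^-4 K/W
R_ceramic-fibre blanket = ln(55/28)/(2π×0.105×4.57) = 0.2239 K/W
R_outer film = 1/(h_o·2πr_oL) = 1/(29.4×2π×0.055×4.57) = 0.02154 K/W
R_total = 0.2463 K/W
Q = ΔT/R_total = 201/0.2463

Q ≈ 816 W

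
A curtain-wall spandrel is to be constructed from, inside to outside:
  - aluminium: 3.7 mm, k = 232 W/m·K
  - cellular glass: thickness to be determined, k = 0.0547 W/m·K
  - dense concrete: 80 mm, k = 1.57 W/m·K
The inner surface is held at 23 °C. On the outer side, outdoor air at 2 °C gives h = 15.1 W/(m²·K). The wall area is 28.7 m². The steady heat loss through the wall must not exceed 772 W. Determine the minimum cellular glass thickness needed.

L ≈ 36.3 mm

Model the wall as resistances in series:
R_aluminium = L/(kA) = 0.0037/(232×28.7) = 5.557×10^-7 K/W
R_dense concrete = L/(kA) = 0.08/(1.57×28.7) = 0.001775 K/W
R_outer film = 1/(h_o·A) = 1/(15.1×28.7) = 0.002307 K/W
Sum of the known resistances R_other = 0.004084 K/W
Required total resistance R_tot = ΔT/Q_allow = 21/772 = 0.0272 K/W
R_cellular glass = R_tot − R_other = 0.02312 K/W
L = R·k·A = 0.02312×0.0547×28.7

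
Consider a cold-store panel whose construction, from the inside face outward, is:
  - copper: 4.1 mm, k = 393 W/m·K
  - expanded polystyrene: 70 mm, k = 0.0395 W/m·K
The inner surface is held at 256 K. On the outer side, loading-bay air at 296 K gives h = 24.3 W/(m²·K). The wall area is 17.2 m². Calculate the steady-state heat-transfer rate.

Using the resistance-network approach (series):
R_copper = L/(kA) = 0.0041/(393×17.2) = 6.065×10^-7 K/W
R_expanded polystyrene = L/(kA) = 0.07/(0.0395×17.2) = 0.103 K/W
R_outer film = 1/(h_o·A) = 1/(24.3×17.2) = 0.002393 K/W
R_total = 0.1054 K/W
Q = ΔT / R_total = 40 / 0.1054

Q ≈ 379 W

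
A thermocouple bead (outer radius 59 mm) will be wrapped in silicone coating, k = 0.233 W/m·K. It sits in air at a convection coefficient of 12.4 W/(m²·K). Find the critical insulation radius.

For a sphere r_cr = 2k/h = 2×0.233/12.4
r_cr = 37.6 mm; since the bare radius (59 mm) is above r_cr, any added insulation will reduce heat loss.

r_cr ≈ 37.6 mm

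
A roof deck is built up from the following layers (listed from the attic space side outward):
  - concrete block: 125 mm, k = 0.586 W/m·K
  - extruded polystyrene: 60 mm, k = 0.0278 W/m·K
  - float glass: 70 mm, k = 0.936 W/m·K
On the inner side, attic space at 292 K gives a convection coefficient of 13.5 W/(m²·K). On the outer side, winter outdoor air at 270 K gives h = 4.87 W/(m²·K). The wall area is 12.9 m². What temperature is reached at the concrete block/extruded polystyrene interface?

Thermal resistances in series:
R_inner film = 1/(h_i·A) = 1/(13.5×12.9) = 0.005742 K/W
R_concrete block = L/(kA) = 0.125/(0.586×12.9) = 0.01654 K/W
R_extruded polystyrene = L/(kA) = 0.06/(0.0278×12.9) = 0.1673 K/W
R_float glass = L/(kA) = 0.07/(0.936×12.9) = 0.005797 K/W
R_outer film = 1/(h_o·A) = 1/(4.87×12.9) = 0.01592 K/W
R_total = 0.2113 K/W;  Q = ΔT/R_total = 22/0.2113 = 104.1 W
T_interface = T_inner − Q·ΣR(inner→interface) = 292 − 104×0.02228

T ≈ 290 K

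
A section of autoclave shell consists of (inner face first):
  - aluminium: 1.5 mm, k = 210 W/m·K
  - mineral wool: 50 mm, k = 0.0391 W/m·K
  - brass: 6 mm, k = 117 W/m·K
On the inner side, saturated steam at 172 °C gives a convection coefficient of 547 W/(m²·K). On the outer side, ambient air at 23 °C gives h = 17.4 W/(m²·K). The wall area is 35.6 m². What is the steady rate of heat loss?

Q ≈ 3960 W

Series thermal resistances:
R_inner film = 1/(h_i·A) = 1/(547×35.6) = 5.135×10^-5 K/W
R_aluminium = L/(kA) = 0.0015/(210×35.6) = 2.006×10^-7 K/W
R_mineral wool = L/(kA) = 0.05/(0.0391×35.6) = 0.03592 K/W
R_brass = L/(kA) = 0.006/(117×35.6) = 1.441×10^-6 K/W
R_outer film = 1/(h_o·A) = 1/(17.4×35.6) = 0.001614 K/W
R_total = 0.03759 K/W
Q = ΔT / R_total = 149 / 0.03759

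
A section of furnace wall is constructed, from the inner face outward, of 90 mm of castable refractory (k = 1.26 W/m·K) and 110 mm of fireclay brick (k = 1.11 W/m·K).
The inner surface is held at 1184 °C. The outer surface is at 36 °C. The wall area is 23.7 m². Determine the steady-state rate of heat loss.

Q ≈ 160000 W

Series thermal resistances:
R_castable refractory = L/(kA) = 0.09/(1.26×23.7) = 0.003014 K/W
R_fireclay brick = L/(kA) = 0.11/(1.11×23.7) = 0.004181 K/W
R_total = 0.007195 K/W
Q = ΔT / R_total = 1148 / 0.007195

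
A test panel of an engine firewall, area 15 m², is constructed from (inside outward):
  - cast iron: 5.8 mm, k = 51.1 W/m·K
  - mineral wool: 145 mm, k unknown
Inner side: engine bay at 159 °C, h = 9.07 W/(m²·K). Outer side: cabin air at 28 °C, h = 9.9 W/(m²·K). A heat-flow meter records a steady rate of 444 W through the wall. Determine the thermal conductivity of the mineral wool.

Series thermal resistances:
R_inner film = 1/(h_i·A) = 1/(9.07×15) = 0.00735 K/W
R_cast iron = L/(kA) = 0.0058/(51.1×15) = 7.567×10^-6 K/W
R_outer film = 1/(h_o·A) = 1/(9.9×15) = 0.006734 K/W
Sum of known resistances R_other = 0.01409 K/W
Total R = ΔT/Q = 131/444 = 0.295 K/W
R_mineral wool = R_total − R_other = 0.281 K/W
k = L/(R·A) = 0.145/(0.281×15)

k ≈ 0.0344 W/(m·K)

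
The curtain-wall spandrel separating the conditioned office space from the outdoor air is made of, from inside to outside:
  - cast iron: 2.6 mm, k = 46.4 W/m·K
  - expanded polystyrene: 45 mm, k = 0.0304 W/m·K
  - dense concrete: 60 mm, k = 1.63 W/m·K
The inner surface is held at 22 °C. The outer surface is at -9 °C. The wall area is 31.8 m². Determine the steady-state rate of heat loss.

Q ≈ 650 W

Series thermal resistances:
R_cast iron = L/(kA) = 0.0026/(46.4×31.8) = 1.762×10^-6 K/W
R_expanded polystyrene = L/(kA) = 0.045/(0.0304×31.8) = 0.04655 K/W
R_dense concrete = L/(kA) = 0.06/(1.63×31.8) = 0.001158 K/W
R_total = 0.04771 K/W
Q = ΔT / R_total = 31 / 0.04771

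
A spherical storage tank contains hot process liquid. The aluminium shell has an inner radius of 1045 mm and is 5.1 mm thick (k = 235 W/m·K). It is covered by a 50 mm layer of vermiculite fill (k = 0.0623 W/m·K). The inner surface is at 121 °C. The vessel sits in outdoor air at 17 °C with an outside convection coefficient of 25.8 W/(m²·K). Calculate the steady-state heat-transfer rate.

Spherical conduction: R = (1/r_in − 1/r_out)/(4πk) per layer; series-sum.
R_aluminium shell = (1/1.045 − 1/1.0501)/(4π×235) = 1.574×10^-6 K/W
R_vermiculite fill = (1/1.0501 − 1/1.1001)/(4π×0.0623) = 0.05529 K/W
R_outer film = 1/(h·4πr_o²) = 1/(25.8×4π×1.1001²) = 0.002549 K/W
R_total = 0.05784 K/W
Q = ΔT/R_total = 104/0.05784

Q ≈ 1800 W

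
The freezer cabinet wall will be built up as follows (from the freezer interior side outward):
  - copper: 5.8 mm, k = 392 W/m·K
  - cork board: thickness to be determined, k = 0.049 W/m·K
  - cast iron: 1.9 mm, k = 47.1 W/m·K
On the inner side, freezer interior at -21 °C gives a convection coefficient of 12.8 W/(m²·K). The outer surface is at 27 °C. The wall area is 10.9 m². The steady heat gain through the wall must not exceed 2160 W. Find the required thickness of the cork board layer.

L ≈ 8.04 mm

Series thermal resistances:
R_inner film = 1/(h_i·A) = 1/(12.8×10.9) = 0.007167 K/W
R_copper = L/(kA) = 0.0058/(392×10.9) = 1.357×10^-6 K/W
R_cast iron = L/(kA) = 0.0019/(47.1×10.9) = 3.701×10^-6 K/W
Sum of the known resistances R_other = 0.007172 K/W
Required total resistance R_tot = ΔT/Q_allow = 48/2160 = 0.02222 K/W
R_cork board = R_tot − R_other = 0.01505 K/W
L = R·k·A = 0.01505×0.049×10.9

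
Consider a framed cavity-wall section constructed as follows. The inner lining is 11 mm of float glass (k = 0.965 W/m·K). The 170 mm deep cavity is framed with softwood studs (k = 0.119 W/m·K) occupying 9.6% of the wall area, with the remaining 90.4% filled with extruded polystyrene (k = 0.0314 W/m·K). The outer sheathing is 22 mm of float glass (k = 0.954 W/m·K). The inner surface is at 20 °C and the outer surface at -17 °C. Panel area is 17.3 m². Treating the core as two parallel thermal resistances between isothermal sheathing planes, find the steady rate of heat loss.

Sheathing layers in series; stud and cavity paths in parallel between them.
R_inner = 0.011/(0.965×17.3) = 6.589×10^-4 K/W
R_stud  = 0.17/(0.119×0.096×17.3) = 0.8602 K/W
R_cav   = 0.17/(0.0314×0.904×17.3) = 0.3462 K/W
1/R_core = 1/R_stud + 1/R_cav → R_core = 0.2468 K/W
R_outer = 0.022/(0.954×17.3) = 0.001333 K/W
R_total = 0.2488 K/W
Q = ΔT/R_total = 37/0.2488

Q ≈ 149 W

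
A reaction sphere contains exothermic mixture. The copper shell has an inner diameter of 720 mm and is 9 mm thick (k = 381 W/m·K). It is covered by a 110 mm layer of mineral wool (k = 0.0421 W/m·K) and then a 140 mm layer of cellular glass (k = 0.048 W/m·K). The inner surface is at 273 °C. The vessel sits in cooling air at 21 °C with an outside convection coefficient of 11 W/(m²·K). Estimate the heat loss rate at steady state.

Each spherical layer contributes R = (1/r_i − 1/r_o)/(4πk):
R_copper shell = (1/0.36 − 1/0.369)/(4π×381) = 1.415×10^-5 K/W
R_mineral wool = (1/0.369 − 1/0.479)/(4π×0.0421) = 1.176 K/W
R_cellular glass = (1/0.479 − 1/0.619)/(4π×0.048) = 0.7828 K/W
R_outer film = 1/(h·4πr_o²) = 1/(11×4π×0.619²) = 0.01888 K/W
R_total = 1.978 K/W
Q = ΔT/R_total = 252/1.978

Q ≈ 127 W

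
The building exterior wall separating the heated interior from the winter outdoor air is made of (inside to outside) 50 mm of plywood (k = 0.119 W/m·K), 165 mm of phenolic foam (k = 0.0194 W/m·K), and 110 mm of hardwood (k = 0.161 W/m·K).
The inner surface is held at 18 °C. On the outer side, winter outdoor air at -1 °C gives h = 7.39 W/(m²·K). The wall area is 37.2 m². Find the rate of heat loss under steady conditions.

Thermal resistances in series:
R_plywood = L/(kA) = 0.05/(0.119×37.2) = 0.01129 K/W
R_phenolic foam = L/(kA) = 0.165/(0.0194×37.2) = 0.2286 K/W
R_hardwood = L/(kA) = 0.11/(0.161×37.2) = 0.01837 K/W
R_outer film = 1/(h_o·A) = 1/(7.39×37.2) = 0.003638 K/W
R_total = 0.2619 K/W
Q = ΔT / R_total = 19 / 0.2619

Q ≈ 72.5 W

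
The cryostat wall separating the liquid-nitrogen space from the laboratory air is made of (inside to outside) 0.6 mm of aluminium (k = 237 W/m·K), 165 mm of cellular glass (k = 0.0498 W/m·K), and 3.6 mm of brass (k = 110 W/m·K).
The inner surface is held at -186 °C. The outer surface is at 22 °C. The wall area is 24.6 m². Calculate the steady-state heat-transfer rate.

Q ≈ 1540 W

Using the resistance-network approach (series):
R_aluminium = L/(kA) = 0.0006/(237×24.6) = 1.029×10^-7 K/W
R_cellular glass = L/(kA) = 0.165/(0.0498×24.6) = 0.1347 K/W
R_brass = L/(kA) = 0.0036/(110×24.6) = 1.33×10^-6 K/W
R_total = 0.1347 K/W
Q = ΔT / R_total = 208 / 0.1347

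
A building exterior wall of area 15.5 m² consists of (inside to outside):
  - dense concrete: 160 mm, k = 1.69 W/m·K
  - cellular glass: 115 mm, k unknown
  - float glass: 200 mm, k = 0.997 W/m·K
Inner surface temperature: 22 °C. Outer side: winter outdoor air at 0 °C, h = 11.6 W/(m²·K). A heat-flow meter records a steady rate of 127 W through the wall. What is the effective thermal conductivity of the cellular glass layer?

Series thermal resistances:
R_dense concrete = L/(kA) = 0.16/(1.69×15.5) = 0.006108 K/W
R_float glass = L/(kA) = 0.2/(0.997×15.5) = 0.01294 K/W
R_outer film = 1/(h_o·A) = 1/(11.6×15.5) = 0.005562 K/W
Sum of known resistances R_other = 0.02461 K/W
Total R = ΔT/Q = 22/127 = 0.1732 K/W
R_cellular glass = R_total − R_other = 0.1486 K/W
k = L/(R·A) = 0.115/(0.1486×15.5)

k ≈ 0.0499 W/(m·K)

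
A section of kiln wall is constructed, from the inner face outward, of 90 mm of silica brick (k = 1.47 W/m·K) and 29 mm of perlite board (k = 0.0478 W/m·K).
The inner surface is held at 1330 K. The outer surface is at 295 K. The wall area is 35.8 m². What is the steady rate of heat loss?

Q ≈ 55500 W

Treating each layer as a thermal resistance in series:
R_silica brick = L/(kA) = 0.09/(1.47×35.8) = 0.00171 K/W
R_perlite board = L/(kA) = 0.029/(0.0478×35.8) = 0.01695 K/W
R_total = 0.01866 K/W
Q = ΔT / R_total = 1035 / 0.01866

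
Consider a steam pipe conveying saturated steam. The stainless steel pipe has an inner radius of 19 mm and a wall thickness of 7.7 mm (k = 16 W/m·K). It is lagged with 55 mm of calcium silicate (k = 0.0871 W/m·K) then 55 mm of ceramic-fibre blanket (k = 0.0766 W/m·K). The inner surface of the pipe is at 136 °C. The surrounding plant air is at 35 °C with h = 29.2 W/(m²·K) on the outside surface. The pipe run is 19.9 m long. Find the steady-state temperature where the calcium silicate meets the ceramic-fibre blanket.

T ≈ 70.5 °C

Per-layer cylindrical resistances, series-summed:
R_stainless steel pipe wall = ln(26.7/19)/(2π×16×19.9) = 1.701×10^-4 K/W
R_calcium silicate = ln(81.7/26.7)/(2π×0.0871×19.9) = 0.1027 K/W
R_ceramic-fibre blanket = ln(136.7/81.7)/(2π×0.0766×19.9) = 0.05374 K/W
R_outer film = 1/(h_o·2πr_oL) = 1/(29.2×2π×0.1367×19.9) = 0.002004 K/W
R_total = 0.1586 K/W
Q = ΔT/R_total = 101/0.1586
Q = 637 W
T_interface = T_inner − Q·ΣR(inner→interface) = 136 − 637×0.1029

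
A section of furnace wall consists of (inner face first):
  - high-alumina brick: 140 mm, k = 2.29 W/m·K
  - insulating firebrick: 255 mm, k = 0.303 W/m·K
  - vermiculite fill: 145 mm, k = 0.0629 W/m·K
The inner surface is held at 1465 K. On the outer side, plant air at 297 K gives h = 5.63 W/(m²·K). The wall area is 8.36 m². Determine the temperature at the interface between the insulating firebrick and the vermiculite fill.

Model the wall as resistances in series:
R_high-alumina brick = L/(kA) = 0.14/(2.29×8.36) = 0.007313 K/W
R_insulating firebrick = L/(kA) = 0.255/(0.303×8.36) = 0.1007 K/W
R_vermiculite fill = L/(kA) = 0.145/(0.0629×8.36) = 0.2757 K/W
R_outer film = 1/(h_o·A) = 1/(5.63×8.36) = 0.02125 K/W
R_total = 0.405 K/W;  Q = ΔT/R_total = 1168/0.405 = 2884 W
T_interface = T_inner − Q·ΣR(inner→interface) = 1465 − 2880×0.108

T ≈ 1150 K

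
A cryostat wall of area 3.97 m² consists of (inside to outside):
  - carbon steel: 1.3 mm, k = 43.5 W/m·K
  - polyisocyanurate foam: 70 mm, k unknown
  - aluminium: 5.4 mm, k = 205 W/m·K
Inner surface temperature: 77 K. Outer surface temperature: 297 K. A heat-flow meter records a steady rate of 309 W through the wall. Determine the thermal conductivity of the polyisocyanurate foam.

Series thermal resistances:
R_carbon steel = L/(kA) = 0.0013/(43.5×3.97) = 7.528×10^-6 K/W
R_aluminium = L/(kA) = 0.0054/(205×3.97) = 6.635×10^-6 K/W
Sum of known resistances R_other = 1.416×10^-5 K/W
Total R = ΔT/Q = 220/309 = 0.712 K/W
R_polyisocyanurate foam = R_total − R_other = 0.712 K/W
k = L/(R·A) = 0.07/(0.712×3.97)

k ≈ 0.0248 W/(m·K)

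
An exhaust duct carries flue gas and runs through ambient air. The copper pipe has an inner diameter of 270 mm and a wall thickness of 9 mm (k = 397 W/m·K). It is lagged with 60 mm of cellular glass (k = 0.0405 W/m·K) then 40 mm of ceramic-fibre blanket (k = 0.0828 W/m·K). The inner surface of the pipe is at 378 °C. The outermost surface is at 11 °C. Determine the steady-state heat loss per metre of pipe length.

q′ ≈ 214 W/m

Cylindrical conduction, so R = ln(r₂/r₁)/(2πkL) per layer, in series:
R_copper pipe wall = ln(144/135)/(2π×397×1) = 2.587×10^-5 K/W
R_cellular glass = ln(204/144)/(2π×0.0405×1) = 1.369 K/W
R_ceramic-fibre blanket = ln(244/204)/(2π×0.0828×1) = 0.3442 K/W
R_total = 1.713 K/W
Q = ΔT/R_total = 367/1.713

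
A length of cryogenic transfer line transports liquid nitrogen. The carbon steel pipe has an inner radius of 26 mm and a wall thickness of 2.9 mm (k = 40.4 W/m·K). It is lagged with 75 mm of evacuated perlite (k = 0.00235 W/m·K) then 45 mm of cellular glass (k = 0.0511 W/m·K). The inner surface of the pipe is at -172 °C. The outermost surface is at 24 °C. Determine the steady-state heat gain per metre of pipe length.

q′ ≈ 2.23 W/m

Per-layer cylindrical resistances, series-summed:
R_carbon steel pipe wall = ln(28.9/26)/(2π×40.4×1) = 4.166×10^-4 K/W
R_evacuated perlite = ln(103.9/28.9)/(2π×0.00235×1) = 86.66 K/W
R_cellular glass = ln(148.9/103.9)/(2π×0.0511×1) = 1.121 K/W
R_total = 87.78 K/W
Q = ΔT/R_total = 196/87.78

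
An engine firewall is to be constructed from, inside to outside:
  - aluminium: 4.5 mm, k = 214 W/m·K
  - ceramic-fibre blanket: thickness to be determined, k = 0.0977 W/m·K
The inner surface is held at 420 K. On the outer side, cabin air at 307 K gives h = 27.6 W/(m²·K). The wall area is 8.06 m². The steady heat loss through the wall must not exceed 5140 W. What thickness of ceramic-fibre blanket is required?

L ≈ 13.8 mm

Treating each layer as a thermal resistance in series:
R_aluminium = L/(kA) = 0.0045/(214×8.06) = 2.609×10^-6 K/W
R_outer film = 1/(h_o·A) = 1/(27.6×8.06) = 0.004495 K/W
Sum of the known resistances R_other = 0.004498 K/W
Required total resistance R_tot = ΔT/Q_allow = 113/5140 = 0.02198 K/W
R_ceramic-fibre blanket = R_tot − R_other = 0.01749 K/W
L = R·k·A = 0.01749×0.0977×8.06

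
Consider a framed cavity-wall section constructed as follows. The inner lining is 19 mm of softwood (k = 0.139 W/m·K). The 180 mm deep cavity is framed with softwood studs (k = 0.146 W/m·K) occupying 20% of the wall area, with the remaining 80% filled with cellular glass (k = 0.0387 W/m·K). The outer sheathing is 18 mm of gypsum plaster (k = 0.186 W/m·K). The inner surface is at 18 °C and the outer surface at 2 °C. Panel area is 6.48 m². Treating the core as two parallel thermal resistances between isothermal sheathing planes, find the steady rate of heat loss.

Sheathing layers in series; stud and cavity paths in parallel between them.
R_inner = 0.019/(0.139×6.48) = 0.02109 K/W
R_stud  = 0.18/(0.146×0.2×6.48) = 0.9513 K/W
R_cav   = 0.18/(0.0387×0.8×6.48) = 0.8972 K/W
1/R_core = 1/R_stud + 1/R_cav → R_core = 0.4617 K/W
R_outer = 0.018/(0.186×6.48) = 0.01493 K/W
R_total = 0.4978 K/W
Q = ΔT/R_total = 16/0.4978

Q ≈ 32.1 W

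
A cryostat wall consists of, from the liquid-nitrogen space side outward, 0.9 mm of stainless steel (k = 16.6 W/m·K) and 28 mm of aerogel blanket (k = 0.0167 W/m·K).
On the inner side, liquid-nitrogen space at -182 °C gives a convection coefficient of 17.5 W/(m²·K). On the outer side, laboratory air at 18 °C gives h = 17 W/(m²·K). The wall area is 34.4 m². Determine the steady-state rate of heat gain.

Model the wall as resistances in series:
R_inner film = 1/(h_i·A) = 1/(17.5×34.4) = 0.001661 K/W
R_stainless steel = L/(kA) = 0.0009/(16.6×34.4) = 1.576×10^-6 K/W
R_aerogel blanket = L/(kA) = 0.028/(0.0167×34.4) = 0.04874 K/W
R_outer film = 1/(h_o·A) = 1/(17×34.4) = 0.00171 K/W
R_total = 0.05211 K/W
Q = ΔT / R_total = 200 / 0.05211

Q ≈ 3840 W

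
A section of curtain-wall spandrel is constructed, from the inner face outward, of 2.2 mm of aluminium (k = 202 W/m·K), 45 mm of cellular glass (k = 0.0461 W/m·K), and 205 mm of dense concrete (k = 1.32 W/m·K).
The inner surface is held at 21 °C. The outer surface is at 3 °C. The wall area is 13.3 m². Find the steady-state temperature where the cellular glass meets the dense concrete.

T ≈ 5.47 °C

Treating each layer as a thermal resistance in series:
R_aluminium = L/(kA) = 0.0022/(202×13.3) = 8.189×10^-7 K/W
R_cellular glass = L/(kA) = 0.045/(0.0461×13.3) = 0.07339 K/W
R_dense concrete = L/(kA) = 0.205/(1.32×13.3) = 0.01168 K/W
R_total = 0.08507 K/W;  Q = ΔT/R_total = 18/0.08507 = 211.6 W
T_interface = T_inner − Q·ΣR(inner→interface) = 21 − 212×0.07339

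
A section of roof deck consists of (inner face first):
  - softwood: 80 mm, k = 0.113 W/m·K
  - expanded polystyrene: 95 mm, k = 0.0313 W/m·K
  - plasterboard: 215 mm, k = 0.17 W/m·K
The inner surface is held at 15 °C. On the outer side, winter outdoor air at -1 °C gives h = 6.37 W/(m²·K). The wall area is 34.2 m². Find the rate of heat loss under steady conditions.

Using the resistance-network approach (series):
R_softwood = L/(kA) = 0.08/(0.113×34.2) = 0.0207 K/W
R_expanded polystyrene = L/(kA) = 0.095/(0.0313×34.2) = 0.08875 K/W
R_plasterboard = L/(kA) = 0.215/(0.17×34.2) = 0.03698 K/W
R_outer film = 1/(h_o·A) = 1/(6.37×34.2) = 0.00459 K/W
R_total = 0.151 K/W
Q = ΔT / R_total = 16 / 0.151

Q ≈ 106 W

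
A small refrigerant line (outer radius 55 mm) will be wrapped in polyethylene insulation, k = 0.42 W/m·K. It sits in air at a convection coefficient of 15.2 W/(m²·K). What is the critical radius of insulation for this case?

r_cr ≈ 27.6 mm

For a cylinder r_cr = k/h = 0.42/15.2
r_cr = 27.6 mm; since the bare radius (55 mm) is above r_cr, any added insulation will reduce heat loss.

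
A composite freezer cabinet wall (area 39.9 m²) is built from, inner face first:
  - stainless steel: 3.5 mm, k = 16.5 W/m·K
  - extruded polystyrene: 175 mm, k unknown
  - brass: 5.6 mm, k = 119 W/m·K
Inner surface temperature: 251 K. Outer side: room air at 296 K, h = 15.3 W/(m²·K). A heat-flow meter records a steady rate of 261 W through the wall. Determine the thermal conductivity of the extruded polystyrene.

k ≈ 0.0257 W/(m·K)

Model the wall as resistances in series:
R_stainless steel = L/(kA) = 0.0035/(16.5×39.9) = 5.316×10^-6 K/W
R_brass = L/(kA) = 0.0056/(119×39.9) = 1.179×10^-6 K/W
R_outer film = 1/(h_o·A) = 1/(15.3×39.9) = 0.001638 K/W
Sum of known resistances R_other = 0.001645 K/W
Total R = ΔT/Q = 45/261 = 0.1724 K/W
R_extruded polystyrene = R_total − R_other = 0.1708 K/W
k = L/(R·A) = 0.175/(0.1708×39.9)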